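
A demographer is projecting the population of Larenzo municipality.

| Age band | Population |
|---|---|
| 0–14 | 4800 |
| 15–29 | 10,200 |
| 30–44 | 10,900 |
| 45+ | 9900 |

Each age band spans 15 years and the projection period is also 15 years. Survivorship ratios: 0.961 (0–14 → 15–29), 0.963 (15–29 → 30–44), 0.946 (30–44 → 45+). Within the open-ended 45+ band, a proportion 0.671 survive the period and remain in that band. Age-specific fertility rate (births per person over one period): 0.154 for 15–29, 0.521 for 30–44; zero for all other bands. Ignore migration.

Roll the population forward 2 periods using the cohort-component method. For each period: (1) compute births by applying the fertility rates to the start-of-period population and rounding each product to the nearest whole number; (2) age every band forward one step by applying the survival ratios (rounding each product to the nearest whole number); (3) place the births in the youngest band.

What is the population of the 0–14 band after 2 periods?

5828

(Groups numbered youngest = 1 to oldest = 4.)
Period 1.
Births: 10200 * 0.154 = 1571 ; 10900 * 0.521 = 5679 → 7250
Group 2: 4800 * 0.961 = 4613
Group 3: 10200 * 0.963 = 9823
Group 4: 10900 * 0.946 + 9900 * 0.671 = 10311 + 6643 = 16954
Population now: 0–14=7250, 15–29=4613, 30–44=9823, 45+=16954
Period 2.
Births: 4613 * 0.154 = 710 ; 9823 * 0.521 = 5118 → 5828
Group 2: 7250 * 0.961 = 6967
Group 3: 4613 * 0.963 = 4442
Group 4: 9823 * 0.946 + 16954 * 0.671 = 9293 + 11376 = 20669
Population now: 0–14=5828, 15–29=6967, 30–44=4442, 45+=20669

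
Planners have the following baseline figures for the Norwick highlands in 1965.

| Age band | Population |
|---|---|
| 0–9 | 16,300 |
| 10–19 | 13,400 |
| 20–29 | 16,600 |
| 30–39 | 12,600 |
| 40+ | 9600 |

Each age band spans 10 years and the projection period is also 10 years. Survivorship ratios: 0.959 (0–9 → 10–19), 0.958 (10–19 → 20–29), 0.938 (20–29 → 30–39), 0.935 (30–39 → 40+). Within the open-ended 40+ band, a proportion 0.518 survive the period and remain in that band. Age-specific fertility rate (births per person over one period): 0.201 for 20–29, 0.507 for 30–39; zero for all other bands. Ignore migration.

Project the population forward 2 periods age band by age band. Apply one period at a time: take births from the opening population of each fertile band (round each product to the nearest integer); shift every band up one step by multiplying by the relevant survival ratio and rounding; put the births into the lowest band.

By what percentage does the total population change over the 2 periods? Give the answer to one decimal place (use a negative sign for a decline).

— Period 1 —
Births: 16600 × 0.201 = 3337, 12600 × 0.507 = 6388 → 9725
10–19: 16300 × 0.959 = 15632
20–29: 13400 × 0.958 = 12837
30–39: 16600 × 0.938 = 15571
40+: 12600 × 0.935 + 9600 × 0.518 = 11781 + 4973 = 16754
Population now: 0–9=9725, 10–19=15632, 20–29=12837, 30–39=15571, 40+=16754
— Period 2 —
Births: 12837 × 0.201 = 2580, 15571 × 0.507 = 7894 → 10474
10–19: 9725 × 0.959 = 9326
20–29: 15632 × 0.958 = 14975
30–39: 12837 × 0.938 = 12041
40+: 15571 × 0.935 + 16754 × 0.518 = 14559 + 8679 = 23238
Population now: 0–9=10474, 10–19=9326, 20–29=14975, 30–39=12041, 40+=23238
Total: 68500 → 70054; change = 1554; percentage change = 2.3%

2.3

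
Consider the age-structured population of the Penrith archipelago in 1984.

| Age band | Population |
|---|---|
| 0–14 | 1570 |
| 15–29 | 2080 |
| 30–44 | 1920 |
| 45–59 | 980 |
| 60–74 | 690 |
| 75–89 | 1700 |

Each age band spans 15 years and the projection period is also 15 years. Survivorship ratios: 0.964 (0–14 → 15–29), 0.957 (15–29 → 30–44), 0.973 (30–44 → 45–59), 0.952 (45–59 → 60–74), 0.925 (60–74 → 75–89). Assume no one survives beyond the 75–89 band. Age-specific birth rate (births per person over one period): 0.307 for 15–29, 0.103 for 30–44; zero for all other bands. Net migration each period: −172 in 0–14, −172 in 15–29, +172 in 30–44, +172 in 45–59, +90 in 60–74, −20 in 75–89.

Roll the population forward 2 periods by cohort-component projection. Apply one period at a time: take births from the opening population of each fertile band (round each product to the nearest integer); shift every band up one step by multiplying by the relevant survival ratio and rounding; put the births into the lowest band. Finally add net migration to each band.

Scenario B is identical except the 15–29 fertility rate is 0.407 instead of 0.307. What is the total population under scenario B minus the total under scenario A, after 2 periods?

After projecting period 1:
Births: 2080 × 0.307 = 639 ; 1920 × 0.103 = 198 → 837
15–29: 1570 × 0.964 = 1513
30–44: 2080 × 0.957 = 1991
45–59: 1920 × 0.973 = 1868
60–74: 980 × 0.952 = 933
75–89: 690 × 0.925 = 638
Net migration: 0–14 − 172 → 665; 15–29 − 172 → 1341; 30–44 + 172 → 2163; 45–59 + 172 → 2040; 60–74 + 90 → 1023; 75–89 − 20 → 618
→ [665, 1341, 2163, 2040, 1023, 618]
After projecting period 2:
Births: 1341 × 0.307 = 412 ; 2163 × 0.103 = 223 → 635
15–29: 665 × 0.964 = 641
30–44: 1341 × 0.957 = 1283
45–59: 2163 × 0.973 = 2105
60–74: 2040 × 0.952 = 1942
75–89: 1023 × 0.925 = 946
Net migration: 0–14 − 172 → 463; 15–29 − 172 → 469; 30–44 + 172 → 1455; 45–59 + 172 → 2277; 60–74 + 90 → 2032; 75–89 − 20 → 926
→ [463, 469, 1455, 2277, 2032, 926]
Scenario A total after 2 periods: 7622
Scenario B projection —
After projecting period 1:
Births: 2080 × 0.407 = 847 ; 1920 × 0.103 = 198 → 1045
15–29: 1570 × 0.964 = 1513
30–44: 2080 × 0.957 = 1991
45–59: 1920 × 0.973 = 1868
60–74: 980 × 0.952 = 933
75–89: 690 × 0.925 = 638
Net migration: 0–14 − 172 → 873; 15–29 − 172 → 1341; 30–44 + 172 → 2163; 45–59 + 172 → 2040; 60–74 + 90 → 1023; 75–89 − 20 → 618
→ [873, 1341, 2163, 2040, 1023, 618]
After projecting period 2:
Births: 1341 × 0.407 = 546 ; 2163 × 0.103 = 223 → 769
15–29: 873 × 0.964 = 842
30–44: 1341 × 0.957 = 1283
45–59: 2163 × 0.973 = 2105
60–74: 2040 × 0.952 = 1942
75–89: 1023 × 0.925 = 946
Net migration: 0–14 − 172 → 597; 15–29 − 172 → 670; 30–44 + 172 → 1455; 45–59 + 172 → 2277; 60–74 + 90 → 2032; 75–89 − 20 → 926
→ [597, 670, 1455, 2277, 2032, 926]
Scenario B total after 2 periods: 7957
Difference B − A = 7957 − 7622 = 335

335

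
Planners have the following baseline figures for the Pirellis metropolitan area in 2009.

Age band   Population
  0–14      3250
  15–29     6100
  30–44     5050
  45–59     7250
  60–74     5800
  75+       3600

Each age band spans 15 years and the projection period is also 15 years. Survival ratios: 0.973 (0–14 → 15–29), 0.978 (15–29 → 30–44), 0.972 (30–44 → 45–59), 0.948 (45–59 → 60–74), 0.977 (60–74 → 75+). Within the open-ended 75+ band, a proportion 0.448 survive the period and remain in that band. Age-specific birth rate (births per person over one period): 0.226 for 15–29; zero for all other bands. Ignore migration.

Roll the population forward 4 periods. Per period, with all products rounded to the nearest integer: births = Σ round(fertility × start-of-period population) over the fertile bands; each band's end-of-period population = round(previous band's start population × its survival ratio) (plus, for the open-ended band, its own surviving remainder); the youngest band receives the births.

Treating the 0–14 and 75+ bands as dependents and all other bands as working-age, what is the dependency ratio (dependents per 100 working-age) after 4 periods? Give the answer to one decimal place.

187.6

Let group 1 be 0–14 through group 6 = 75+.
Period 1.
Births: 6100 × 0.226 = 1379
Group 2: 3250 × 0.973 = 3162
Group 3: 6100 × 0.978 = 5966
Group 4: 5050 × 0.972 = 4909
Group 5: 7250 × 0.948 = 6873
Group 6: 5800 × 0.977 + 3600 × 0.448 = 5667 + 1613 = 7280
End of period: [1379, 3162, 5966, 4909, 6873, 7280]
Period 2.
Births: 3162 × 0.226 = 715
Group 2: 1379 × 0.973 = 1342
Group 3: 3162 × 0.978 = 3092
Group 4: 5966 × 0.972 = 5799
Group 5: 4909 × 0.948 = 4654
Group 6: 6873 × 0.977 + 7280 × 0.448 = 6715 + 3261 = 9976
End of period: [715, 1342, 3092, 5799, 4654, 9976]
Period 3.
Births: 1342 × 0.226 = 303
Group 2: 715 × 0.973 = 696
Group 3: 1342 × 0.978 = 1312
Group 4: 3092 × 0.972 = 3005
Group 5: 5799 × 0.948 = 5497
Group 6: 4654 × 0.977 + 9976 × 0.448 = 4547 + 4469 = 9016
End of period: [303, 696, 1312, 3005, 5497, 9016]
Period 4.
Births: 696 × 0.226 = 157
Group 2: 303 × 0.973 = 295
Group 3: 696 × 0.978 = 681
Group 4: 1312 × 0.972 = 1275
Group 5: 3005 × 0.948 = 2849
Group 6: 5497 × 0.977 + 9016 × 0.448 = 5371 + 4039 = 9410
End of period: [157, 295, 681, 1275, 2849, 9410]
Dependents (band 0–14 + band 75+) = 157 + 9410 = 9567; working-age = 5100; ratio = 9567/5100 × 100 = 187.6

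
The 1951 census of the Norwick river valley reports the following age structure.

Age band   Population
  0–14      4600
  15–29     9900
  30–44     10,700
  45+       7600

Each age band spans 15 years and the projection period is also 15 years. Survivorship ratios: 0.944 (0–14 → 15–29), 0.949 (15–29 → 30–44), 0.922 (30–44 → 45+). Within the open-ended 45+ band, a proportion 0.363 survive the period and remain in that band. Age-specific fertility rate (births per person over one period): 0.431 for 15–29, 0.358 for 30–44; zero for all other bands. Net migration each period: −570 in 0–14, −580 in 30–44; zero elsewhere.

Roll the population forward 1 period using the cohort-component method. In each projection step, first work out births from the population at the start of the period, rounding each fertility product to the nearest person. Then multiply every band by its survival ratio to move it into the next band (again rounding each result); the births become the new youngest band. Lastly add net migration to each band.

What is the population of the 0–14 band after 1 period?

7528

— Period 1 —
Births: 9900 × 0.431 = 4267, 10700 × 0.358 = 3831 ⇒ total 8098
15–29: 4600 × 0.944 = 4342
30–44: 9900 × 0.949 = 9395
45+: 10700 × 0.922 + 7600 × 0.363 = 9865 + 2759 = 12624
Net migration: 0–14 − 570 → 7528; 30–44 − 580 → 8815
Giving 7528 / 4342 / 8815 / 12624.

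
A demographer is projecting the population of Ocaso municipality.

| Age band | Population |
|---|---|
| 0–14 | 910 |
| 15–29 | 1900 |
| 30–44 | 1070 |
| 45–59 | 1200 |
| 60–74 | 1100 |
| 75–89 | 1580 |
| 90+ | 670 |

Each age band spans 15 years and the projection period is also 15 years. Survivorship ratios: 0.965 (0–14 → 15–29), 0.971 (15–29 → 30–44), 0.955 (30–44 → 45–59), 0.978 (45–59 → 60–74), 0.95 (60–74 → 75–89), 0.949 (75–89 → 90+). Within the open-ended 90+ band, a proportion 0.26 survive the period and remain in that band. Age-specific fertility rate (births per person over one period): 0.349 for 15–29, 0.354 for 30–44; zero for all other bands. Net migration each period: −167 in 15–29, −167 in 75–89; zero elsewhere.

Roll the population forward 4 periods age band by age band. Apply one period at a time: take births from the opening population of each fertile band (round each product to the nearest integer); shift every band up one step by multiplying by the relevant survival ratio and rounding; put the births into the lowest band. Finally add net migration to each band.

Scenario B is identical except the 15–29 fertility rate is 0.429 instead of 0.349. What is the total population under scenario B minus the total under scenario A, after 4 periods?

Period 1.
Births: 1900 × 0.349 = 663 ; 1070 × 0.354 = 379 ⇒ total 1042
15–29: 910 × 0.965 = 878
30–44: 1900 × 0.971 = 1845
45–59: 1070 × 0.955 = 1022
60–74: 1200 × 0.978 = 1174
75–89: 1100 × 0.95 = 1045
90+: 1580 × 0.949 + 670 × 0.26 = 1499 + 174 = 1673
Net migration: 15–29 − 167 → 711; 75–89 − 167 → 878
Giving 1042 / 711 / 1845 / 1022 / 1174 / 878 / 1673.
Period 2.
Births: 711 × 0.349 = 248 ; 1845 × 0.354 = 653 ⇒ total 901
15–29: 1042 × 0.965 = 1006
30–44: 711 × 0.971 = 690
45–59: 1845 × 0.955 = 1762
60–74: 1022 × 0.978 = 1000
75–89: 1174 × 0.95 = 1115
90+: 878 × 0.949 + 1673 × 0.26 = 833 + 435 = 1268
Net migration: 15–29 − 167 → 839; 75–89 − 167 → 948
Giving 901 / 839 / 690 / 1762 / 1000 / 948 / 1268.
Period 3.
Births: 839 × 0.349 = 293 ; 690 × 0.354 = 244 ⇒ total 537
15–29: 901 × 0.965 = 869
30–44: 839 × 0.971 = 815
45–59: 690 × 0.955 = 659
60–74: 1762 × 0.978 = 1723
75–89: 1000 × 0.95 = 950
90+: 948 × 0.949 + 1268 × 0.26 = 900 + 330 = 1230
Net migration: 15–29 − 167 → 702; 75–89 − 167 → 783
Giving 537 / 702 / 815 / 659 / 1723 / 783 / 1230.
Period 4.
Births: 702 × 0.349 = 245 ; 815 × 0.354 = 289 ⇒ total 534
15–29: 537 × 0.965 = 518
30–44: 702 × 0.971 = 682
45–59: 815 × 0.955 = 778
60–74: 659 × 0.978 = 645
75–89: 1723 × 0.95 = 1637
90+: 783 × 0.949 + 1230 × 0.26 = 743 + 320 = 1063
Net migration: 15–29 − 167 → 351; 75–89 − 167 → 1470
Giving 534 / 351 / 682 / 778 / 645 / 1470 / 1063.
Scenario A total after 4 periods: 5523
Scenario B projection —
Period 1.
Births: 1900 × 0.429 = 815 ; 1070 × 0.354 = 379 ⇒ total 1194
15–29: 910 × 0.965 = 878
30–44: 1900 × 0.971 = 1845
45–59: 1070 × 0.955 = 1022
60–74: 1200 × 0.978 = 1174
75–89: 1100 × 0.95 = 1045
90+: 1580 × 0.949 + 670 × 0.26 = 1499 + 174 = 1673
Net migration: 15–29 − 167 → 711; 75–89 − 167 → 878
Giving 1194 / 711 / 1845 / 1022 / 1174 / 878 / 1673.
Period 2.
Births: 711 × 0.429 = 305 ; 1845 × 0.354 = 653 ⇒ total 958
15–29: 1194 × 0.965 = 1152
30–44: 711 × 0.971 = 690
45–59: 1845 × 0.955 = 1762
60–74: 1022 × 0.978 = 1000
75–89: 1174 × 0.95 = 1115
90+: 878 × 0.949 + 1673 × 0.26 = 833 + 435 = 1268
Net migration: 15–29 − 167 → 985; 75–89 − 167 → 948
Giving 958 / 985 / 690 / 1762 / 1000 / 948 / 1268.
Period 3.
Births: 985 × 0.429 = 423 ; 690 × 0.354 = 244 ⇒ total 667
15–29: 958 × 0.965 = 924
30–44: 985 × 0.971 = 956
45–59: 690 × 0.955 = 659
60–74: 1762 × 0.978 = 1723
75–89: 1000 × 0.95 = 950
90+: 948 × 0.949 + 1268 × 0.26 = 900 + 330 = 1230
Net migration: 15–29 − 167 → 757; 75–89 − 167 → 783
Giving 667 / 757 / 956 / 659 / 1723 / 783 / 1230.
Period 4.
Births: 757 × 0.429 = 325 ; 956 × 0.354 = 338 ⇒ total 663
15–29: 667 × 0.965 = 644
30–44: 757 × 0.971 = 735
45–59: 956 × 0.955 = 913
60–74: 659 × 0.978 = 645
75–89: 1723 × 0.95 = 1637
90+: 783 × 0.949 + 1230 × 0.26 = 743 + 320 = 1063
Net migration: 15–29 − 167 → 477; 75–89 − 167 → 1470
Giving 663 / 477 / 735 / 913 / 645 / 1470 / 1063.
Scenario B total after 4 periods: 5966
Difference B − A = 5966 − 5523 = 443

443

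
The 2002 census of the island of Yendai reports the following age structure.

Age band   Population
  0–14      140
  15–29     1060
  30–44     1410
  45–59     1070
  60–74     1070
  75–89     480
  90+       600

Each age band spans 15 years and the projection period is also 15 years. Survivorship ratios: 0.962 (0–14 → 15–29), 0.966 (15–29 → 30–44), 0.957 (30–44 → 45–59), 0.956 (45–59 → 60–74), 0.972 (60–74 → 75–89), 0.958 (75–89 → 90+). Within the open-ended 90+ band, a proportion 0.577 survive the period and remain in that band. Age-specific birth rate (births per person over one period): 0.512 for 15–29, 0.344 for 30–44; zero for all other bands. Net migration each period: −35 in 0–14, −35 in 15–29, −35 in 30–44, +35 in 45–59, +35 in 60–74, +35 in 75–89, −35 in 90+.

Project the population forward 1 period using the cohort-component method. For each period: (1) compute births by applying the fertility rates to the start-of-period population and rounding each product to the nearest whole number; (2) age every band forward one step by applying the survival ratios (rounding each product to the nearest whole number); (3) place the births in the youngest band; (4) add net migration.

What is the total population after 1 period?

6370

Let group 1 be 0–14 through group 7 = 90+.
Period 1:
Births: 1060 × 0.512 = 543 ; 1410 × 0.344 = 485 ⇒ total 1028
Group 2: 140 × 0.962 = 135
Group 3: 1060 × 0.966 = 1024
Group 4: 1410 × 0.957 = 1349
Group 5: 1070 × 0.956 = 1023
Group 6: 1070 × 0.972 = 1040
Group 7: 480 × 0.958 + 600 × 0.577 = 460 + 346 = 806
Net migration: Group 1 − 35 → 993; Group 2 − 35 → 100; Group 3 − 35 → 989; Group 4 + 35 → 1384; Group 5 + 35 → 1058; Group 6 + 35 → 1075; Group 7 − 35 → 771
→ [993, 100, 989, 1384, 1058, 1075, 771]
Total after period 1: 993 + 100 + 989 + 1384 + 1058 + 1075 + 771 = 6370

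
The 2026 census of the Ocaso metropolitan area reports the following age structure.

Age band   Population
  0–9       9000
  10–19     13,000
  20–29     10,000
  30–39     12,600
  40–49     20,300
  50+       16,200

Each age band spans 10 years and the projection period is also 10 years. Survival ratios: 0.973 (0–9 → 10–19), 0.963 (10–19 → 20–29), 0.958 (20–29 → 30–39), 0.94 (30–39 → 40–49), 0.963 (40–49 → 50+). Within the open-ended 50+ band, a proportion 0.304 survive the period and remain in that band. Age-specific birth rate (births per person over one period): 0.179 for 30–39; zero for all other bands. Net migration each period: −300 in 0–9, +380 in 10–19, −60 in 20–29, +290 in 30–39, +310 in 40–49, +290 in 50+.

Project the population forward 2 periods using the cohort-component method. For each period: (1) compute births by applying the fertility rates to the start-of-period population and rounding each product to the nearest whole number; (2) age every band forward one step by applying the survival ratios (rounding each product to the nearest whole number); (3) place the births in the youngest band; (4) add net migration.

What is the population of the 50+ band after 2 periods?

19522

(Bands numbered youngest = 1 to oldest = 6.)
Period 1.
Births: 12600 × 0.179 = 2255
Band 2: 9000 × 0.973 = 8757
Band 3: 13000 × 0.963 = 12519
Band 4: 10000 × 0.958 = 9580
Band 5: 12600 × 0.94 = 11844
Band 6: 20300 × 0.963 + 16200 × 0.304 = 19549 + 4925 = 24474
Net migration: Band 1 − 300 → 1955; Band 2 + 380 → 9137; Band 3 − 60 → 12459; Band 4 + 290 → 9870; Band 5 + 310 → 12154; Band 6 + 290 → 24764
Giving 1955 / 9137 / 12459 / 9870 / 12154 / 24764.
Period 2.
Births: 9870 × 0.179 = 1767
Band 2: 1955 × 0.973 = 1902
Band 3: 9137 × 0.963 = 8799
Band 4: 12459 × 0.958 = 11936
Band 5: 9870 × 0.94 = 9278
Band 6: 12154 × 0.963 + 24764 × 0.304 = 11704 + 7528 = 19232
Net migration: Band 1 − 300 → 1467; Band 2 + 380 → 2282; Band 3 − 60 → 8739; Band 4 + 290 → 12226; Band 5 + 310 → 9588; Band 6 + 290 → 19522
Giving 1467 / 2282 / 8739 / 12226 / 9588 / 19522.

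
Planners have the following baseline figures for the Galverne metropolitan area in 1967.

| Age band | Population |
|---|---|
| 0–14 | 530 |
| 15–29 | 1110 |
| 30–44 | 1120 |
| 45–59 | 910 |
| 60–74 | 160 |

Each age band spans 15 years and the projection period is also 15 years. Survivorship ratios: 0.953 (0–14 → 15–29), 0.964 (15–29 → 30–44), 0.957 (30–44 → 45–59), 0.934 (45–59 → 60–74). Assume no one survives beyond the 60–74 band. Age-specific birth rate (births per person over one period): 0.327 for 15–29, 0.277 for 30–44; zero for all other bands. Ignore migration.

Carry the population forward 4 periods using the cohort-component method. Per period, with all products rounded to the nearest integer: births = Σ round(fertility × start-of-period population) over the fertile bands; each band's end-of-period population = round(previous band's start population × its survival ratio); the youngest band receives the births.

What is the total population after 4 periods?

Call the groups 1 to 5, youngest first.
— Period 1 —
Births: 1110 × 0.327 = 363  |  1120 × 0.277 = 310 ⇒ total 673
Group 2: 530 × 0.953 = 505
Group 3: 1110 × 0.964 = 1070
Group 4: 1120 × 0.957 = 1072
Group 5: 910 × 0.934 = 850
→ [673, 505, 1070, 1072, 850]
— Period 2 —
Births: 505 × 0.327 = 165  |  1070 × 0.277 = 296 ⇒ total 461
Group 2: 673 × 0.953 = 641
Group 3: 505 × 0.964 = 487
Group 4: 1070 × 0.957 = 1024
Group 5: 1072 × 0.934 = 1001
→ [461, 641, 487, 1024, 1001]
— Period 3 —
Births: 641 × 0.327 = 210  |  487 × 0.277 = 135 ⇒ total 345
Group 2: 461 × 0.953 = 439
Group 3: 641 × 0.964 = 618
Group 4: 487 × 0.957 = 466
Group 5: 1024 × 0.934 = 956
→ [345, 439, 618, 466, 956]
— Period 4 —
Births: 439 × 0.327 = 144  |  618 × 0.277 = 171 ⇒ total 315
Group 2: 345 × 0.953 = 329
Group 3: 439 × 0.964 = 423
Group 4: 618 × 0.957 = 591
Group 5: 466 × 0.934 = 435
→ [315, 329, 423, 591, 435]
Total after period 4: 315 + 329 + 423 + 591 + 435 = 2093

2093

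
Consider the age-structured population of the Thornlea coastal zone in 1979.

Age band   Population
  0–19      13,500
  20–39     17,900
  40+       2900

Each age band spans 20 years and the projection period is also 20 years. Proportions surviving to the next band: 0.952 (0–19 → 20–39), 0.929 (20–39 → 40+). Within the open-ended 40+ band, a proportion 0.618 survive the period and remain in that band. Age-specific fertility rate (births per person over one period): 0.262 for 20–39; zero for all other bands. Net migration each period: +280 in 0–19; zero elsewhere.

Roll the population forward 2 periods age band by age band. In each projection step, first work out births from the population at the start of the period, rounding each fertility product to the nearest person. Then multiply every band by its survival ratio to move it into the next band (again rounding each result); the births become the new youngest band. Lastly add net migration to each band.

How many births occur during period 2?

3367

(Groups numbered youngest = 1 to oldest = 3.)
[period 1]
Births: 17900 * 0.262 = 4690
Group 2: 13500 * 0.952 = 12852
Group 3: 17900 * 0.929 + 2900 * 0.618 = 16629 + 1792 = 18421
Net migration: Group 1 + 280 → 4970
Population now: 0–19=4970, 20–39=12852, 40+=18421
[period 2]
Births: 12852 * 0.262 = 3367
Group 2: 4970 * 0.952 = 4731
Group 3: 12852 * 0.929 + 18421 * 0.618 = 11940 + 11384 = 23324
Net migration: Group 1 + 280 → 3647
Population now: 0–19=3647, 20–39=4731, 40+=23324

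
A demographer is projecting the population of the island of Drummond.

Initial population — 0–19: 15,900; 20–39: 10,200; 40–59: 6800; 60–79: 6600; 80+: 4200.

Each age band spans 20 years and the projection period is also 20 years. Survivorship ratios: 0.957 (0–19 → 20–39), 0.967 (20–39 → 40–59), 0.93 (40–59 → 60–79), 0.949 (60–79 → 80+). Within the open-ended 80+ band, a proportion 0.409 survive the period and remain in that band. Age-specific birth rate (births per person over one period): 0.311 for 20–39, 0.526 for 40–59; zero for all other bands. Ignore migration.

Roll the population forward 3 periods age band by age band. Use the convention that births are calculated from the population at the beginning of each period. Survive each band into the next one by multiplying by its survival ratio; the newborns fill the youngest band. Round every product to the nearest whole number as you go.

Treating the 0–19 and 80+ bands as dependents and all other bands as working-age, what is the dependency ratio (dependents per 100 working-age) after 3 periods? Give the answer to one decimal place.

75.6

Period 1:
Births: 10200 * 0.311 = 3172  |  6800 * 0.526 = 3577 — total 6749
20–39: 15900 * 0.957 = 15216
40–59: 10200 * 0.967 = 9863
60–79: 6800 * 0.93 = 6324
80+: 6600 * 0.949 + 4200 * 0.409 = 6263 + 1718 = 7981
→ [6749, 15216, 9863, 6324, 7981]
Period 2:
Births: 15216 * 0.311 = 4732  |  9863 * 0.526 = 5188 — total 9920
20–39: 6749 * 0.957 = 6459
40–59: 15216 * 0.967 = 14714
60–79: 9863 * 0.93 = 9173
80+: 6324 * 0.949 + 7981 * 0.409 = 6001 + 3264 = 9265
→ [9920, 6459, 14714, 9173, 9265]
Period 3:
Births: 6459 * 0.311 = 2009  |  14714 * 0.526 = 7740 — total 9749
20–39: 9920 * 0.957 = 9493
40–59: 6459 * 0.967 = 6246
60–79: 14714 * 0.93 = 13684
80+: 9173 * 0.949 + 9265 * 0.409 = 8705 + 3789 = 12494
→ [9749, 9493, 6246, 13684, 12494]
Dependents (band 0–19 + band 80+) = 9749 + 12494 = 22243; working-age = 29423; ratio = 22243/29423 × 100 = 75.6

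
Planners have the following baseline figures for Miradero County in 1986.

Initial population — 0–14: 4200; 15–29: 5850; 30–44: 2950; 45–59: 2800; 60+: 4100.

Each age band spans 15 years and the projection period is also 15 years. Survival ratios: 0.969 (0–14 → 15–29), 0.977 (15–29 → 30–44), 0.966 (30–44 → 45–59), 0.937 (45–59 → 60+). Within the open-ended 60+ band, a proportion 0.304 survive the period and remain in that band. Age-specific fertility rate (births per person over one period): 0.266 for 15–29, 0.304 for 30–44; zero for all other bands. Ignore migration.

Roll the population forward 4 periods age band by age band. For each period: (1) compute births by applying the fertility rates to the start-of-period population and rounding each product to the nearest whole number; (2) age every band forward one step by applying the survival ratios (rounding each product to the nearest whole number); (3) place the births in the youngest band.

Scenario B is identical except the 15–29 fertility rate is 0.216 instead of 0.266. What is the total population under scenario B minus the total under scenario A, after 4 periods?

-897

[period 1]
Births: 5850 * 0.266 = 1556 ; 2950 * 0.304 = 897 ⇒ total 2453
15–29: 4200 * 0.969 = 4070
30–44: 5850 * 0.977 = 5715
45–59: 2950 * 0.966 = 2850
60+: 2800 * 0.937 + 4100 * 0.304 = 2624 + 1246 = 3870
→ [2453, 4070, 5715, 2850, 3870]
[period 2]
Births: 4070 * 0.266 = 1083 ; 5715 * 0.304 = 1737 ⇒ total 2820
15–29: 2453 * 0.969 = 2377
30–44: 4070 * 0.977 = 3976
45–59: 5715 * 0.966 = 5521
60+: 2850 * 0.937 + 3870 * 0.304 = 2670 + 1176 = 3846
→ [2820, 2377, 3976, 5521, 3846]
[period 3]
Births: 2377 * 0.266 = 632 ; 3976 * 0.304 = 1209 ⇒ total 1841
15–29: 2820 * 0.969 = 2733
30–44: 2377 * 0.977 = 2322
45–59: 3976 * 0.966 = 3841
60+: 5521 * 0.937 + 3846 * 0.304 = 5173 + 1169 = 6342
→ [1841, 2733, 2322, 3841, 6342]
[period 4]
Births: 2733 * 0.266 = 727 ; 2322 * 0.304 = 706 ⇒ total 1433
15–29: 1841 * 0.969 = 1784
30–44: 2733 * 0.977 = 2670
45–59: 2322 * 0.966 = 2243
60+: 3841 * 0.937 + 6342 * 0.304 = 3599 + 1928 = 5527
→ [1433, 1784, 2670, 2243, 5527]
Scenario A total after 4 periods: 13657
Scenario B projection —
[period 1]
Births: 5850 * 0.216 = 1264 ; 2950 * 0.304 = 897 ⇒ total 2161
15–29: 4200 * 0.969 = 4070
30–44: 5850 * 0.977 = 5715
45–59: 2950 * 0.966 = 2850
60+: 2800 * 0.937 + 4100 * 0.304 = 2624 + 1246 = 3870
→ [2161, 4070, 5715, 2850, 3870]
[period 2]
Births: 4070 * 0.216 = 879 ; 5715 * 0.304 = 1737 ⇒ total 2616
15–29: 2161 * 0.969 = 2094
30–44: 4070 * 0.977 = 3976
45–59: 5715 * 0.966 = 5521
60+: 2850 * 0.937 + 3870 * 0.304 = 2670 + 1176 = 3846
→ [2616, 2094, 3976, 5521, 3846]
[period 3]
Births: 2094 * 0.216 = 452 ; 3976 * 0.304 = 1209 ⇒ total 1661
15–29: 2616 * 0.969 = 2535
30–44: 2094 * 0.977 = 2046
45–59: 3976 * 0.966 = 3841
60+: 5521 * 0.937 + 3846 * 0.304 = 5173 + 1169 = 6342
→ [1661, 2535, 2046, 3841, 6342]
[period 4]
Births: 2535 * 0.216 = 548 ; 2046 * 0.304 = 622 ⇒ total 1170
15–29: 1661 * 0.969 = 1610
30–44: 2535 * 0.977 = 2477
45–59: 2046 * 0.966 = 1976
60+: 3841 * 0.937 + 6342 * 0.304 = 3599 + 1928 = 5527
→ [1170, 1610, 2477, 1976, 5527]
Scenario B total after 4 periods: 12760
Difference B − A = 12760 − 13657 = -897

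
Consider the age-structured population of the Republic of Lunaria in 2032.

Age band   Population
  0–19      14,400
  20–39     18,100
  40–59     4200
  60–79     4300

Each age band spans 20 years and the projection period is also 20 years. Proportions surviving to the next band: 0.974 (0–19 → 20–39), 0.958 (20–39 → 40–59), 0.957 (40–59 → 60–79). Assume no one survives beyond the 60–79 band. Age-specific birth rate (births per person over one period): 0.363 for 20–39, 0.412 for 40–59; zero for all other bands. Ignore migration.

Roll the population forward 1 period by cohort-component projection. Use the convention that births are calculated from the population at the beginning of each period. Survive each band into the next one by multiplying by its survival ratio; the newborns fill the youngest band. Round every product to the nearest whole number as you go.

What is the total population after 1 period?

[period 1]
Births: 18100 × 0.363 = 6570 ; 4200 × 0.412 = 1730 → 8300
20–39: 14400 × 0.974 = 14026
40–59: 18100 × 0.958 = 17340
60–79: 4200 × 0.957 = 4019
End of period: [8300, 14026, 17340, 4019]
Total after period 1: 8300 + 14026 + 17340 + 4019 = 43685

43685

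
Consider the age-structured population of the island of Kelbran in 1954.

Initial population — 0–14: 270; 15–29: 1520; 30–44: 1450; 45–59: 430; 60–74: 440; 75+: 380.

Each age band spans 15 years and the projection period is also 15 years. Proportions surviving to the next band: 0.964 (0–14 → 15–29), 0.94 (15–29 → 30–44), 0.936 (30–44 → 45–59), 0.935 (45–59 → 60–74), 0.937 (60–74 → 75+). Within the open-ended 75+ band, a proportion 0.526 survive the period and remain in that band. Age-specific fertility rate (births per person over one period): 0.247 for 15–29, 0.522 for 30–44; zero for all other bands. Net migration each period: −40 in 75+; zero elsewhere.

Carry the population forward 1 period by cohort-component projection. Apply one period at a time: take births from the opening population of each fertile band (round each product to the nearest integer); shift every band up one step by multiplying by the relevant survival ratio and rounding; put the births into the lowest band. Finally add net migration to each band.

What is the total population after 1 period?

— Period 1 —
Births: 1520 * 0.247 = 375  |  1450 * 0.522 = 757 → 1132
15–29: 270 * 0.964 = 260
30–44: 1520 * 0.94 = 1429
45–59: 1450 * 0.936 = 1357
60–74: 430 * 0.935 = 402
75+: 440 * 0.937 + 380 * 0.526 = 412 + 200 = 612
Net migration: 75+ − 40 → 572
Giving 1132 / 260 / 1429 / 1357 / 402 / 572.
Total after period 1: 1132 + 260 + 1429 + 1357 + 402 + 572 = 5152

5152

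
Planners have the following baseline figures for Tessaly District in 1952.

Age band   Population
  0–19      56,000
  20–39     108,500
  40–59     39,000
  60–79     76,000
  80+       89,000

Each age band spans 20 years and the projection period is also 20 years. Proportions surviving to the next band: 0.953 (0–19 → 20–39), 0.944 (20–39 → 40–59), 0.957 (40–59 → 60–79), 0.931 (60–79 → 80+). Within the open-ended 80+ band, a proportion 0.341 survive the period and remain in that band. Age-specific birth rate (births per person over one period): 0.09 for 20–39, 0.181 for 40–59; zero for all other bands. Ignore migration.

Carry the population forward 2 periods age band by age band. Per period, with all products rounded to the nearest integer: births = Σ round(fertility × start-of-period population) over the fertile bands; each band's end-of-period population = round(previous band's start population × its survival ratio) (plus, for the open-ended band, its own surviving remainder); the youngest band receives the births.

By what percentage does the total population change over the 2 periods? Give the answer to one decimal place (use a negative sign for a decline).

-30.3

Period 1.
Births: 108500 × 0.09 = 9765  |  39000 × 0.181 = 7059 — total 16824
20–39: 56000 × 0.953 = 53368
40–59: 108500 × 0.944 = 102424
60–79: 39000 × 0.957 = 37323
80+: 76000 × 0.931 + 89000 × 0.341 = 70756 + 30349 = 101105
Population now: 0–19=16824, 20–39=53368, 40–59=102424, 60–79=37323, 80+=101105
Period 2.
Births: 53368 × 0.09 = 4803  |  102424 × 0.181 = 18539 — total 23342
20–39: 16824 × 0.953 = 16033
40–59: 53368 × 0.944 = 50379
60–79: 102424 × 0.957 = 98020
80+: 37323 × 0.931 + 101105 × 0.341 = 34748 + 34477 = 69225
Population now: 0–19=23342, 20–39=16033, 40–59=50379, 60–79=98020, 80+=69225
Total: 368500 → 256999; change = -111501; percentage change = -30.3%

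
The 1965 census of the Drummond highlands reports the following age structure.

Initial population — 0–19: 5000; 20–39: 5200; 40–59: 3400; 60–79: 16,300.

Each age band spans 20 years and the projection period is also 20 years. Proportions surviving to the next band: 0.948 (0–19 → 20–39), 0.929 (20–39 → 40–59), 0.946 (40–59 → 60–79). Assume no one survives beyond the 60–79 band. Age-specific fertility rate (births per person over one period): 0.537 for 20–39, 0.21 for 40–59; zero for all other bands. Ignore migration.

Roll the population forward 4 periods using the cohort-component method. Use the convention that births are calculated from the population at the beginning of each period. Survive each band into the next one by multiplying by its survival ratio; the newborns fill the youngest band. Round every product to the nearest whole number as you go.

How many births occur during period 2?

3560

Numbering the bands 1..4 from youngest to oldest:
Period 1:
Births: 5200 × 0.537 = 2792  |  3400 × 0.21 = 714 → total 3506
Band 2: 5000 × 0.948 = 4740
Band 3: 5200 × 0.929 = 4831
Band 4: 3400 × 0.946 = 3216
Population now: 0–19=3506, 20–39=4740, 40–59=4831, 60–79=3216
Period 2:
Births: 4740 × 0.537 = 2545  |  4831 × 0.21 = 1015 → total 3560
Band 2: 3506 × 0.948 = 3324
Band 3: 4740 × 0.929 = 4403
Band 4: 4831 × 0.946 = 4570
Population now: 0–19=3560, 20–39=3324, 40–59=4403, 60–79=4570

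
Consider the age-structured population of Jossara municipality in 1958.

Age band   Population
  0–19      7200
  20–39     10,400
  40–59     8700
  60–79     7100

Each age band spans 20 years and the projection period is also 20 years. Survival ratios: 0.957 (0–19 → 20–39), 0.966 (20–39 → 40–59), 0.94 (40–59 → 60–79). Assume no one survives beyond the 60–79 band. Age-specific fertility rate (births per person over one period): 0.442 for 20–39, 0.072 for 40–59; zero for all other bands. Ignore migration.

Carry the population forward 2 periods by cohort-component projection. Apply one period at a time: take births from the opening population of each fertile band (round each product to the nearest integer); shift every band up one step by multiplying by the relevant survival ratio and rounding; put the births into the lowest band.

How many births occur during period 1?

5223

[period 1]
Births: 10400 × 0.442 = 4597, 8700 × 0.072 = 626 → 5223
20–39: 7200 × 0.957 = 6890
40–59: 10400 × 0.966 = 10046
60–79: 8700 × 0.94 = 8178
Population now: 0–19=5223, 20–39=6890, 40–59=10046, 60–79=8178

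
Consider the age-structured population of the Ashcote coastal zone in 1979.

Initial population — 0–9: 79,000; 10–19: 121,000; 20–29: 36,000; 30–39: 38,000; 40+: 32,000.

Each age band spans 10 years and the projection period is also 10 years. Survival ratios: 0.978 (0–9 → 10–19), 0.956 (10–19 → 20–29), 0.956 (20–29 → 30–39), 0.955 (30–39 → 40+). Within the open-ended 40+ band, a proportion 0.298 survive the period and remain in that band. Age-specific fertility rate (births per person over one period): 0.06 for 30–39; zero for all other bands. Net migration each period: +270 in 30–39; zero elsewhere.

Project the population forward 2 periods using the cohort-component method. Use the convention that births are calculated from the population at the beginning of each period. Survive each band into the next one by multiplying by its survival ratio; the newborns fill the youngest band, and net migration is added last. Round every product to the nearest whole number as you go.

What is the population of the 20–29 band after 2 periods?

73862

Period 1.
Births: 38000 × 0.06 = 2280
10–19: 79000 × 0.978 = 77262
20–29: 121000 × 0.956 = 115676
30–39: 36000 × 0.956 = 34416
40+: 38000 × 0.955 + 32000 × 0.298 = 36290 + 9536 = 45826
Net migration: 30–39 + 270 → 34686
Giving 2280 / 77262 / 115676 / 34686 / 45826.
Period 2.
Births: 34686 × 0.06 = 2081
10–19: 2280 × 0.978 = 2230
20–29: 77262 × 0.956 = 73862
30–39: 115676 × 0.956 = 110586
40+: 34686 × 0.955 + 45826 × 0.298 = 33125 + 13656 = 46781
Net migration: 30–39 + 270 → 110856
Giving 2081 / 2230 / 73862 / 110856 / 46781.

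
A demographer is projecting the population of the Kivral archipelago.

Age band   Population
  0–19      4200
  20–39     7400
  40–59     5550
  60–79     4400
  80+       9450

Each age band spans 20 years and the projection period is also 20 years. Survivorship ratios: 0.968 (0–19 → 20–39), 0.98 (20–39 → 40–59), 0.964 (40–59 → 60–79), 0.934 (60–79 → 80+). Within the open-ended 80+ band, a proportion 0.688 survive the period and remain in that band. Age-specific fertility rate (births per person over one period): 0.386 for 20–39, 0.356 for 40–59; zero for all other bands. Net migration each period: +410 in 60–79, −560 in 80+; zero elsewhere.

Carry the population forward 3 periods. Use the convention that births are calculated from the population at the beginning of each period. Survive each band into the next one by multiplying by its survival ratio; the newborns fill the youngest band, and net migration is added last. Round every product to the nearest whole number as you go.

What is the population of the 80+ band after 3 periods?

14427

Period 1.
Births: 7400 × 0.386 = 2856 ; 5550 × 0.356 = 1976 → total 4832
20–39: 4200 × 0.968 = 4066
40–59: 7400 × 0.98 = 7252
60–79: 5550 × 0.964 = 5350
80+: 4400 × 0.934 + 9450 × 0.688 = 4110 + 6502 = 10612
Net migration: 60–79 + 410 → 5760; 80+ − 560 → 10052
→ [4832, 4066, 7252, 5760, 10052]
Period 2.
Births: 4066 × 0.386 = 1569 ; 7252 × 0.356 = 2582 → total 4151
20–39: 4832 × 0.968 = 4677
40–59: 4066 × 0.98 = 3985
60–79: 7252 × 0.964 = 6991
80+: 5760 × 0.934 + 10052 × 0.688 = 5380 + 6916 = 12296
Net migration: 60–79 + 410 → 7401; 80+ − 560 → 11736
→ [4151, 4677, 3985, 7401, 11736]
Period 3.
Births: 4677 × 0.386 = 1805 ; 3985 × 0.356 = 1419 → total 3224
20–39: 4151 × 0.968 = 4018
40–59: 4677 × 0.98 = 4583
60–79: 3985 × 0.964 = 3842
80+: 7401 × 0.934 + 11736 × 0.688 = 6913 + 8074 = 14987
Net migration: 60–79 + 410 → 4252; 80+ − 560 → 14427
→ [3224, 4018, 4583, 4252, 14427]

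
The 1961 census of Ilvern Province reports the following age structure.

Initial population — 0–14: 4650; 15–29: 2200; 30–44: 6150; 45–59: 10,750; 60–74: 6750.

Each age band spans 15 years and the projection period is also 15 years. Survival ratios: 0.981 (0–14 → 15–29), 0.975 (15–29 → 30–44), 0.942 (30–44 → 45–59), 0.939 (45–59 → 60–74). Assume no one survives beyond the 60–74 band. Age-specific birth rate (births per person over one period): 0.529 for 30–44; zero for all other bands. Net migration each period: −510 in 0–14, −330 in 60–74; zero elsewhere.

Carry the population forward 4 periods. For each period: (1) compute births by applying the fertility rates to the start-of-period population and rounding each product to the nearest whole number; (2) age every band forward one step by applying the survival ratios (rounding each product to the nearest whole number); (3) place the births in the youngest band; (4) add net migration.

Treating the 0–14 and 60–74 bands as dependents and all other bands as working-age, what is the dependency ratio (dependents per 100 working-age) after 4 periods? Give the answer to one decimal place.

91.9

After projecting period 1:
Births: 6150 × 0.529 = 3253
15–29: 4650 × 0.981 = 4562
30–44: 2200 × 0.975 = 2145
45–59: 6150 × 0.942 = 5793
60–74: 10750 × 0.939 = 10094
Net migration: 0–14 − 510 → 2743; 60–74 − 330 → 9764
Giving 2743 / 4562 / 2145 / 5793 / 9764.
After projecting period 2:
Births: 2145 × 0.529 = 1135
15–29: 2743 × 0.981 = 2691
30–44: 4562 × 0.975 = 4448
45–59: 2145 × 0.942 = 2021
60–74: 5793 × 0.939 = 5440
Net migration: 0–14 − 510 → 625; 60–74 − 330 → 5110
Giving 625 / 2691 / 4448 / 2021 / 5110.
After projecting period 3:
Births: 4448 × 0.529 = 2353
15–29: 625 × 0.981 = 613
30–44: 2691 × 0.975 = 2624
45–59: 4448 × 0.942 = 4190
60–74: 2021 × 0.939 = 1898
Net migration: 0–14 − 510 → 1843; 60–74 − 330 → 1568
Giving 1843 / 613 / 2624 / 4190 / 1568.
After projecting period 4:
Births: 2624 × 0.529 = 1388
15–29: 1843 × 0.981 = 1808
30–44: 613 × 0.975 = 598
45–59: 2624 × 0.942 = 2472
60–74: 4190 × 0.939 = 3934
Net migration: 0–14 − 510 → 878; 60–74 − 330 → 3604
Giving 878 / 1808 / 598 / 2472 / 3604.
Dependents (band 0–14 + band 60–74) = 878 + 3604 = 4482; working-age = 4878; ratio = 4482/4878 × 100 = 91.9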